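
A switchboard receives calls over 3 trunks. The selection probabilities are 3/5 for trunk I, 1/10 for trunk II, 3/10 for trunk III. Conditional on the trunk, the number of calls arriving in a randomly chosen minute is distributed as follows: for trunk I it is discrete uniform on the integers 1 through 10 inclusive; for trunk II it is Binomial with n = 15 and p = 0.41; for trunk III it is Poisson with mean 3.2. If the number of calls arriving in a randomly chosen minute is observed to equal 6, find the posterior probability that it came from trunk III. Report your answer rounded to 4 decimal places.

Likelihoods P(X=6 | ·): I: 0.1; II: 0.205956; III: 0.060789.
Posterior ∝ prior × likelihood. Numerator for III: 0.3·0.060789 = 0.0182367.
Normalizing constant: 0.6·0.1 + 0.1·0.205956 + 0.3·0.060789 = 0.0988323.
P(III | observation) = 0.0182367 / 0.0988323 = 0.184522.

0.1845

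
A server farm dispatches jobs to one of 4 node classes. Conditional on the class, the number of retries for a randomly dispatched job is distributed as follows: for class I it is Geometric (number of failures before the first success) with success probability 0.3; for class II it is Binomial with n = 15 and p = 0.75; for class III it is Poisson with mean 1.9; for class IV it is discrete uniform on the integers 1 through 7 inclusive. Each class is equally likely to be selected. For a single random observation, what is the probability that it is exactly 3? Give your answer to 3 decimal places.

0.104

Conditional on each class, P(X = 3): I: 0.1029; II: 1.14413e-05; III: 0.170982; IV: 0.142857.
By total probability, P(X = 3) = 0.25·0.1029 + 0.25·1.14413e-05 + 0.25·0.170982 + 0.25·0.142857 = 0.104188.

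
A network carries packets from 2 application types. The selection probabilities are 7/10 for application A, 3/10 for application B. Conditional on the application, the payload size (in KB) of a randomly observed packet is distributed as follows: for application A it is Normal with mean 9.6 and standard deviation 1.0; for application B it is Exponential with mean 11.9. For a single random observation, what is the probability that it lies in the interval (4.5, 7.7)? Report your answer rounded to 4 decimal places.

Conditional on each application, P(4.5 < X < 7.7): A: 0.0287164; B: 0.161543.
By total probability, P(4.5 < X < 7.7) = 0.7·0.0287164 + 0.3·0.161543 = 0.0685645.

0.0686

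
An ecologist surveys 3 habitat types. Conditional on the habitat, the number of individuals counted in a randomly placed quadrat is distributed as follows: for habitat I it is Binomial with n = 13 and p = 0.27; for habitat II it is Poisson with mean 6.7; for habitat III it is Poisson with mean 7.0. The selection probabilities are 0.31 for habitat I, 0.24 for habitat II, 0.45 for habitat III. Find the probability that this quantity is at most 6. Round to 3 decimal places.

Conditional on each habitat, P(X ≤ 6): I: 0.963498; II: 0.495297; III: 0.449711.
By total probability, P(X ≤ 6) = 0.31·0.963498 + 0.24·0.495297 + 0.45·0.449711 = 0.619926.

0.620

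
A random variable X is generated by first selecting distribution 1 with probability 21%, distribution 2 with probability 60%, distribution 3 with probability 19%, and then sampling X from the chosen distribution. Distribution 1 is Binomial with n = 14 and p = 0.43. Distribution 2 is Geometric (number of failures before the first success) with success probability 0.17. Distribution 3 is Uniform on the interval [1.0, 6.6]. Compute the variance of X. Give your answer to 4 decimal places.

18.9422

Per component, 1: μ=6.02, E[X²]=39.6718; 2: μ=4.88235, E[X²]=52.5571; 3: μ=3.8, E[X²]=17.0533.
E[X] = 0.21·6.02 + 0.6·4.88235 + 0.19·3.8 = 4.91561.
E[X²] = 0.21·39.6718 + 0.6·52.5571 + 0.19·17.0533 = 43.1055.
Var(X) = E[X²] − (E[X])² = 43.1055 − 24.1632 = 18.9422.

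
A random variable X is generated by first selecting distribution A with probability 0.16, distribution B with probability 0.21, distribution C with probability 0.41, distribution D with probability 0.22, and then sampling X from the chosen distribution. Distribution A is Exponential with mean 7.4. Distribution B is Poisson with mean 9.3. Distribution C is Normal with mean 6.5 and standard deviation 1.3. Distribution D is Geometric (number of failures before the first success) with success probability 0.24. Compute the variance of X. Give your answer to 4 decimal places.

Per component, A: μ=7.4, E[X²]=109.52; B: μ=9.3, E[X²]=95.79; C: μ=6.5, E[X²]=43.94; D: μ=3.16667, E[X²]=23.2222.
E[X] = 0.16·7.4 + 0.21·9.3 + 0.41·6.5 + 0.22·3.16667 = 6.49867.
E[X²] = 0.16·109.52 + 0.21·95.79 + 0.41·43.94 + 0.22·23.2222 = 60.7634.
Var(X) = E[X²] − (E[X])² = 60.7634 − 42.2327 = 18.5307.

18.5307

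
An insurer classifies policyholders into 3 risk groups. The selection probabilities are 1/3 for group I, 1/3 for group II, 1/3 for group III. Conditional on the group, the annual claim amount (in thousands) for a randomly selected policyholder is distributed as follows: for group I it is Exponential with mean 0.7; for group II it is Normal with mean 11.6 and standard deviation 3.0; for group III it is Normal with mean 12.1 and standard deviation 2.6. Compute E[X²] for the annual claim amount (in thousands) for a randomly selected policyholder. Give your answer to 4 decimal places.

For each component E[X²] = Var + (mean)², giving I: 0.98; II: 143.56; III: 153.17.
Overall E[X²] = 0.333333·0.98 + 0.333333·143.56 + 0.333333·153.17 = 99.2367.

99.2367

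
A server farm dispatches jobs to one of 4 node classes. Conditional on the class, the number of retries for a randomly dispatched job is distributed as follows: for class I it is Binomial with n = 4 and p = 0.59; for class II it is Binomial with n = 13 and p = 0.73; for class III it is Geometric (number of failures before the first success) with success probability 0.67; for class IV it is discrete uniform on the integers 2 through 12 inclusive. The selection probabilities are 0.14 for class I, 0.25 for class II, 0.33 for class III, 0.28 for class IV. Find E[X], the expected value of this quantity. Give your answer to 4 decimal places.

Component means — I: 2.36; II: 9.49; III: 0.492537; IV: 7.
E[X] = 0.14·2.36 + 0.25·9.49 + 0.33·0.492537 + 0.28·7 = 4.82544.

4.8254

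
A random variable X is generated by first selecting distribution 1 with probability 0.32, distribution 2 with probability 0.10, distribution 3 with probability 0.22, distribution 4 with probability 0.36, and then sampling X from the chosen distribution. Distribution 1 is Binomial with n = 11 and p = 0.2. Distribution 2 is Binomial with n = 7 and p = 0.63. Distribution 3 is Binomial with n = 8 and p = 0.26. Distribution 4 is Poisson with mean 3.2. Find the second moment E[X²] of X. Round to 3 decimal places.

10.349

For each component E[X²] = Var + (mean)², giving 1: 6.6; 2: 21.0798; 3: 5.8656; 4: 13.44.
Overall E[X²] = 0.32·6.6 + 0.1·21.0798 + 0.22·5.8656 + 0.36·13.44 = 10.3488.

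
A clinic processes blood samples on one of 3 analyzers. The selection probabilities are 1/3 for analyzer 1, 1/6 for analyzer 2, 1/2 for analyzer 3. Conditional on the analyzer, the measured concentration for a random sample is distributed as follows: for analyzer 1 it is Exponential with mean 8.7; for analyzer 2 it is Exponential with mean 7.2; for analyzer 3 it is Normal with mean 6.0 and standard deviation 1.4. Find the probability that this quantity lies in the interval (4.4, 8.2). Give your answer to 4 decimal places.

0.5159

Conditional on each analyzer, P(4.4 < X < 8.2): 1: 0.213414; 2: 0.222573; 3: 0.815409.
By total probability, P(4.4 < X < 8.2) = 0.333333·0.213414 + 0.166667·0.222573 + 0.5·0.815409 = 0.515938.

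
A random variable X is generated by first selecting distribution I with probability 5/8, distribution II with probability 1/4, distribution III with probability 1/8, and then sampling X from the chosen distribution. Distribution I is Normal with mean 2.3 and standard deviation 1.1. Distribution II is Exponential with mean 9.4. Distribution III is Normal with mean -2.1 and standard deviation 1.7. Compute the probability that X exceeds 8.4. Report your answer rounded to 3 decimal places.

Conditional on each component, P(X > 8.4): I: 1.46596e-08; II: 0.409173; III: 3.27752e-10.
By total probability, P(X > 8.4) = 0.625·1.46596e-08 + 0.25·0.409173 + 0.125·3.27752e-10 = 0.102293.

0.102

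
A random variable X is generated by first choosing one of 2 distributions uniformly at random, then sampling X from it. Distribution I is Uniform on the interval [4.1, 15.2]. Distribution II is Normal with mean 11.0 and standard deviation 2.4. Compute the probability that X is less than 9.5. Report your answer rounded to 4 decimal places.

0.3762

Conditional on each component, P(X < 9.5): I: 0.486486; II: 0.265986.
By total probability, P(X < 9.5) = 0.5·0.486486 + 0.5·0.265986 = 0.376236.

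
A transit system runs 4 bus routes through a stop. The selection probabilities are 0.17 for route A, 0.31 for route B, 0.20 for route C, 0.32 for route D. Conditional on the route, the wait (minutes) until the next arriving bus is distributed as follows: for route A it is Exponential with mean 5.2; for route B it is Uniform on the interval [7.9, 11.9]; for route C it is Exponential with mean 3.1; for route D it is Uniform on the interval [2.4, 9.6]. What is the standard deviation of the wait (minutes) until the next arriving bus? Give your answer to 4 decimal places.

3.8180

Per component, A: μ=5.2, E[X²]=54.08; B: μ=9.9, E[X²]=99.3433; C: μ=3.1, E[X²]=19.22; D: μ=6, E[X²]=40.32.
E[X] = 0.17·5.2 + 0.31·9.9 + 0.2·3.1 + 0.32·6 = 6.493.
E[X²] = 0.17·54.08 + 0.31·99.3433 + 0.2·19.22 + 0.32·40.32 = 56.7364.
Var(X) = E[X²] − (E[X])² = 56.7364 − 42.159 = 14.5774.
SD(X) = √14.5774 = 3.81803.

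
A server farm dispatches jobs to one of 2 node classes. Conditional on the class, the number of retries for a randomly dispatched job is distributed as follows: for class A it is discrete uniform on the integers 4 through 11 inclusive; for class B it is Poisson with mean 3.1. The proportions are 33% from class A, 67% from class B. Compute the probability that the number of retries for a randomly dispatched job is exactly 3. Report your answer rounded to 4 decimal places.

0.1499

Conditional on each class, P(X = 3): A: 0; B: 0.223677.
By total probability, P(X = 3) = 0.33·0 + 0.67·0.223677 = 0.149863.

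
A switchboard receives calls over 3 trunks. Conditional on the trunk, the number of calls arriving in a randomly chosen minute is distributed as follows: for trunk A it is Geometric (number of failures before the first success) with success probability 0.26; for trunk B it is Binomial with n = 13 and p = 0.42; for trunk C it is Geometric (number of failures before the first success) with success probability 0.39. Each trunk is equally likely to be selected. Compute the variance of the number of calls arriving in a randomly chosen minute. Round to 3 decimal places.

8.670

Per component, A: μ=2.84615, E[X²]=19.0473; B: μ=5.46, E[X²]=32.9784; C: μ=1.5641, E[X²]=6.45694.
E[X] = 0.333333·2.84615 + 0.333333·5.46 + 0.333333·1.5641 = 3.29009.
E[X²] = 0.333333·19.0473 + 0.333333·32.9784 + 0.333333·6.45694 = 19.4942.
Var(X) = E[X²] − (E[X])² = 19.4942 − 10.8247 = 8.66956.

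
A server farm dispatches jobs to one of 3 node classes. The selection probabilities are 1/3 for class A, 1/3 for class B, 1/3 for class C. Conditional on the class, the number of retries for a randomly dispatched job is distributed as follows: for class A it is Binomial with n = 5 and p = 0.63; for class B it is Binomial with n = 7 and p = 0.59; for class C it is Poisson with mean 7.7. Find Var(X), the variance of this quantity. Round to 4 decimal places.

Per component, A: μ=3.15, E[X²]=11.088; B: μ=4.13, E[X²]=18.7502; C: μ=7.7, E[X²]=66.99.
E[X] = 0.333333·3.15 + 0.333333·4.13 + 0.333333·7.7 = 4.99333.
E[X²] = 0.333333·11.088 + 0.333333·18.7502 + 0.333333·66.99 = 32.2761.
Var(X) = E[X²] − (E[X])² = 32.2761 − 24.9334 = 7.34269.

7.3427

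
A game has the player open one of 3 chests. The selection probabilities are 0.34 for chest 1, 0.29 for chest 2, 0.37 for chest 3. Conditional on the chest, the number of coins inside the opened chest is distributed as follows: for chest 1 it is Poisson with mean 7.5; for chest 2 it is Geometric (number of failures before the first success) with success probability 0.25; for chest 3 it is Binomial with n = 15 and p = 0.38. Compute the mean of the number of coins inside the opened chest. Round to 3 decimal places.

5.529

Component means — 1: 7.5; 2: 3; 3: 5.7.
E[X] = 0.34·7.5 + 0.29·3 + 0.37·5.7 = 5.529.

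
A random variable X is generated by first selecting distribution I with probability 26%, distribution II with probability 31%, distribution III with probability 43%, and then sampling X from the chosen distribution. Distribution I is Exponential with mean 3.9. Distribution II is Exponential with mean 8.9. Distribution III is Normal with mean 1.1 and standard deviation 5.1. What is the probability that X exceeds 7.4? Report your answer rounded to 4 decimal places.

Conditional on each component, P(X > 7.4): I: 0.149953; II: 0.435413; III: 0.108361.
By total probability, P(X > 7.4) = 0.26·0.149953 + 0.31·0.435413 + 0.43·0.108361 = 0.220561.

0.2206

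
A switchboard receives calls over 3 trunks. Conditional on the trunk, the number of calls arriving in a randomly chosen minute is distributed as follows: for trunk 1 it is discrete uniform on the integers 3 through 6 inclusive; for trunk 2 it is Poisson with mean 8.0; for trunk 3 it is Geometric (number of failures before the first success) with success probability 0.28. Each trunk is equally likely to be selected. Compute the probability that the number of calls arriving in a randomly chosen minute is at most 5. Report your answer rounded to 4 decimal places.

Conditional on each trunk, P(X ≤ 5): 1: 0.75; 2: 0.191236; 3: 0.860686.
By total probability, P(X ≤ 5) = 0.333333·0.75 + 0.333333·0.191236 + 0.333333·0.860686 = 0.600641.

0.6006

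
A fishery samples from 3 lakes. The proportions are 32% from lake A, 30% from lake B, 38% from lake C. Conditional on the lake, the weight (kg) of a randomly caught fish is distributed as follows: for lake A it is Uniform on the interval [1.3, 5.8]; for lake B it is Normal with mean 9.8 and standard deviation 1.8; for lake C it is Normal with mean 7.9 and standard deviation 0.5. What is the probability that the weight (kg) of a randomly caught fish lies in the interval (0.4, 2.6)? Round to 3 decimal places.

0.092

Conditional on each lake, P(0.4 < X < 2.6): A: 0.288889; B: 3.15828e-05; C: 0.
By total probability, P(0.4 < X < 2.6) = 0.32·0.288889 + 0.3·3.15828e-05 + 0.38·0 = 0.0924539.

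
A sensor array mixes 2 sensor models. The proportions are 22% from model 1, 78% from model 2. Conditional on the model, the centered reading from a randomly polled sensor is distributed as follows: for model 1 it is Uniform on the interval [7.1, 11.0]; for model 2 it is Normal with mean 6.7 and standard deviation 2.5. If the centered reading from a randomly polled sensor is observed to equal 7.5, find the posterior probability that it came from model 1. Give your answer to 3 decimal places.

0.323

Likelihoods f(7.5 | ·): 1: 0.25641; 2: 0.151612.
Posterior ∝ prior × likelihood. Numerator for 1: 0.22·0.25641 = 0.0564103.
Normalizing constant: 0.22·0.25641 + 0.78·0.151612 = 0.174668.
P(1 | observation) = 0.0564103 / 0.174668 = 0.322957.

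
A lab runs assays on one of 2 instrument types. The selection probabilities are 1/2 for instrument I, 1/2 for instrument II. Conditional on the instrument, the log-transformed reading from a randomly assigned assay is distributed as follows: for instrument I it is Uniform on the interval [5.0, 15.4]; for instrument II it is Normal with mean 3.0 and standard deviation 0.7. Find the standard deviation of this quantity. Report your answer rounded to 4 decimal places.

4.2085

Per component, I: μ=10.2, E[X²]=113.053; II: μ=3, E[X²]=9.49.
E[X] = 0.5·10.2 + 0.5·3 = 6.6.
E[X²] = 0.5·113.053 + 0.5·9.49 = 61.2717.
Var(X) = E[X²] − (E[X])² = 61.2717 − 43.56 = 17.7117.
SD(X) = √17.7117 = 4.20852.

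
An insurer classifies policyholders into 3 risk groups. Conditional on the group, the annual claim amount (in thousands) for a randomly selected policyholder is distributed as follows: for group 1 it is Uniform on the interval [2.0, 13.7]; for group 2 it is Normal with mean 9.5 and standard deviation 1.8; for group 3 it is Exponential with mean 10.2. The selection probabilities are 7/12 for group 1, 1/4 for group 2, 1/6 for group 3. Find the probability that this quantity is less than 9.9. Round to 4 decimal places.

Conditional on each group, P(X < 9.9): 1: 0.675214; 2: 0.58793; 3: 0.62114.
By total probability, P(X < 9.9) = 0.583333·0.675214 + 0.25·0.58793 + 0.166667·0.62114 = 0.64438.

0.6444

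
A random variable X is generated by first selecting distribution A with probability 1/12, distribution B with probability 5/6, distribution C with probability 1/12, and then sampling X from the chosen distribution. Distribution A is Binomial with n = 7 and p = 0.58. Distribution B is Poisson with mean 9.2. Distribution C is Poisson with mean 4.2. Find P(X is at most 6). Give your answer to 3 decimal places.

Conditional on each component, P(X ≤ 6): A: 0.97792; B: 0.189165; C: 0.867464.
By total probability, P(X ≤ 6) = 0.0833333·0.97792 + 0.833333·0.189165 + 0.0833333·0.867464 = 0.31142.

0.311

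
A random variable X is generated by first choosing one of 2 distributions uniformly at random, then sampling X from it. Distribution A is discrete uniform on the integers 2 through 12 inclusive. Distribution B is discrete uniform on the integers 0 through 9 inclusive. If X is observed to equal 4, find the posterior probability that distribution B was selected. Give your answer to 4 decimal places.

0.5238

Likelihoods P(X=4 | ·): A: 0.0909091; B: 0.1.
Posterior ∝ prior × likelihood. Numerator for B: 0.5·0.1 = 0.05.
Normalizing constant: 0.5·0.0909091 + 0.5·0.1 = 0.0954545.
P(B | observation) = 0.05 / 0.0954545 = 0.52381.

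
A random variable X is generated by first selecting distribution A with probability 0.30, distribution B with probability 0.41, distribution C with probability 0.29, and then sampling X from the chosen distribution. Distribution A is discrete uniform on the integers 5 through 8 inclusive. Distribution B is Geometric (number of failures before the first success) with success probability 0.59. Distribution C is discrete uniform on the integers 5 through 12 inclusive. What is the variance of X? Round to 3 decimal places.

14.117

Per component, A: μ=6.5, E[X²]=43.5; B: μ=0.694915, E[X²]=1.66073; C: μ=8.5, E[X²]=77.5.
E[X] = 0.3·6.5 + 0.41·0.694915 + 0.29·8.5 = 4.69992.
E[X²] = 0.3·43.5 + 0.41·1.66073 + 0.29·77.5 = 36.2059.
Var(X) = E[X²] − (E[X])² = 36.2059 − 22.0892 = 14.1167.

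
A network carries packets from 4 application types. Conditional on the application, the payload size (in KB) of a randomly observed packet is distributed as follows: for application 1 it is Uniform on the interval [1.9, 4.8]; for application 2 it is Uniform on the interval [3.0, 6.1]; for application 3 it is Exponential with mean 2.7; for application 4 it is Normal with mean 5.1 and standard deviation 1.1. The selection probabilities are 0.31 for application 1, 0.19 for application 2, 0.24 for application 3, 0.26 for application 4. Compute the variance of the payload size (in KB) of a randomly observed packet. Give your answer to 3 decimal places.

3.327

Per component, 1: μ=3.35, E[X²]=11.9233; 2: μ=4.55, E[X²]=21.5033; 3: μ=2.7, E[X²]=14.58; 4: μ=5.1, E[X²]=27.22.
E[X] = 0.31·3.35 + 0.19·4.55 + 0.24·2.7 + 0.26·5.1 = 3.877.
E[X²] = 0.31·11.9233 + 0.19·21.5033 + 0.24·14.58 + 0.26·27.22 = 18.3583.
Var(X) = E[X²] − (E[X])² = 18.3583 − 15.0311 = 3.32714.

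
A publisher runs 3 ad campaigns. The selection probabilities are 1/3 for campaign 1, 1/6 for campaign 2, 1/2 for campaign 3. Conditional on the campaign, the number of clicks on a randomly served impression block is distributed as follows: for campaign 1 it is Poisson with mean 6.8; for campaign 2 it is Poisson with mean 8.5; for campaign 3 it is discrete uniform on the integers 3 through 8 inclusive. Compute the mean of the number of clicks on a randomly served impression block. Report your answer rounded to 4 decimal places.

Component means — 1: 6.8; 2: 8.5; 3: 5.5.
E[X] = 0.333333·6.8 + 0.166667·8.5 + 0.5·5.5 = 6.43333.

6.4333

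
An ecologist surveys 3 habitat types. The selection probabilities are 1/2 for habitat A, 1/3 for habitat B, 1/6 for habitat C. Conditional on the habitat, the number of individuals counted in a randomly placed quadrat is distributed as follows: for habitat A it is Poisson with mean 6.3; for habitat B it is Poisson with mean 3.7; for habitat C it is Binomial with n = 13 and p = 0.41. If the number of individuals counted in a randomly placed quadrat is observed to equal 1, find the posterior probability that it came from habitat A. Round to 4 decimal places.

0.1528

Likelihoods P(X=1 | ·): A: 0.0115687; B: 0.091477; C: 0.00948312.
Posterior ∝ prior × likelihood. Numerator for A: 0.5·0.0115687 = 0.00578436.
Normalizing constant: 0.5·0.0115687 + 0.333333·0.091477 + 0.166667·0.00948312 = 0.0378572.
P(A | observation) = 0.00578436 / 0.0378572 = 0.152794.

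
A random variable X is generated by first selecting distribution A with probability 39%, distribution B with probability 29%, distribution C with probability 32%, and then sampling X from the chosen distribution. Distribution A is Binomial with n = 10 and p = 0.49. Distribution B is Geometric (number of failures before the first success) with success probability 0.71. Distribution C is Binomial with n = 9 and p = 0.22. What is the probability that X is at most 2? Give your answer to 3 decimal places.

0.526

Conditional on each component, P(X ≤ 2): A: 0.0620778; B: 0.975611; C: 0.684214.
By total probability, P(X ≤ 2) = 0.39·0.0620778 + 0.29·0.975611 + 0.32·0.684214 = 0.526086.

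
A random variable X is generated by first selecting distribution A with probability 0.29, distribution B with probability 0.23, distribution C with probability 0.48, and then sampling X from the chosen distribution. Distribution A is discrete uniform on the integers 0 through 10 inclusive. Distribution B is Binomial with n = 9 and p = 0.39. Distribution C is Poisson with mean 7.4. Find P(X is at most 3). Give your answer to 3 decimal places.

0.253

Conditional on each component, P(X ≤ 3): A: 0.363636; B: 0.507783; C: 0.063153.
By total probability, P(X ≤ 3) = 0.29·0.363636 + 0.23·0.507783 + 0.48·0.063153 = 0.252558.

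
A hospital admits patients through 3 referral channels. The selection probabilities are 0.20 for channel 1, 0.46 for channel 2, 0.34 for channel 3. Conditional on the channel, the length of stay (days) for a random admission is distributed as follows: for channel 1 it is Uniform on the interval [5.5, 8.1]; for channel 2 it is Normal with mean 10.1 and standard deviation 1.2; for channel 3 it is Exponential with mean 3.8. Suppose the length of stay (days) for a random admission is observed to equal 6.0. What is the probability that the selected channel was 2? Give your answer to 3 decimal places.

0.005

Likelihoods f(6.0 | ·): 1: 0.384615; 2: 0.000970144; 3: 0.0542611.
Posterior ∝ prior × likelihood. Numerator for 2: 0.46·0.000970144 = 0.000446266.
Normalizing constant: 0.2·0.384615 + 0.46·0.000970144 + 0.34·0.0542611 = 0.0958181.
P(2 | observation) = 0.000446266 / 0.0958181 = 0.00465743.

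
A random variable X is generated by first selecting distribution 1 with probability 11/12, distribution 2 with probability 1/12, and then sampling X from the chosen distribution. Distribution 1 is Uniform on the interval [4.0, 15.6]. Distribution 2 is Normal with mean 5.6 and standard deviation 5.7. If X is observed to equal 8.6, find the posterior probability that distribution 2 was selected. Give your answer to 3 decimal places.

0.060

Likelihoods f(8.6 | ·): 1: 0.0862069; 2: 0.0609374.
Posterior ∝ prior × likelihood. Numerator for 2: 0.0833333·0.0609374 = 0.00507811.
Normalizing constant: 0.916667·0.0862069 + 0.0833333·0.0609374 = 0.0841011.
P(2 | observation) = 0.00507811 / 0.0841011 = 0.0603811.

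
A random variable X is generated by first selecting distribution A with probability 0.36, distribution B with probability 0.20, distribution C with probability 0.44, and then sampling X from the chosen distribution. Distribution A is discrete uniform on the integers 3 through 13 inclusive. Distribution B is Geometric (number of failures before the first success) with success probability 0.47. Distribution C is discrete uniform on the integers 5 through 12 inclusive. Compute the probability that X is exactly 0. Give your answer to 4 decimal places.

0.0940

Conditional on each component, P(X = 0): A: 0; B: 0.47; C: 0.
By total probability, P(X = 0) = 0.36·0 + 0.2·0.47 + 0.44·0 = 0.094.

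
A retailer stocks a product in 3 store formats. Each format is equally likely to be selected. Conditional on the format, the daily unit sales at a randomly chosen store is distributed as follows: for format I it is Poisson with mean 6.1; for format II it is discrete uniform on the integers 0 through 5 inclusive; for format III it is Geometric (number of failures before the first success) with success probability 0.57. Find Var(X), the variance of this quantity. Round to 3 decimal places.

Per component, I: μ=6.1, E[X²]=43.31; II: μ=2.5, E[X²]=9.16667; III: μ=0.754386, E[X²]=1.89258.
E[X] = 0.333333·6.1 + 0.333333·2.5 + 0.333333·0.754386 = 3.11813.
E[X²] = 0.333333·43.31 + 0.333333·9.16667 + 0.333333·1.89258 = 18.1231.
Var(X) = E[X²] − (E[X])² = 18.1231 − 9.72273 = 8.40036.

8.400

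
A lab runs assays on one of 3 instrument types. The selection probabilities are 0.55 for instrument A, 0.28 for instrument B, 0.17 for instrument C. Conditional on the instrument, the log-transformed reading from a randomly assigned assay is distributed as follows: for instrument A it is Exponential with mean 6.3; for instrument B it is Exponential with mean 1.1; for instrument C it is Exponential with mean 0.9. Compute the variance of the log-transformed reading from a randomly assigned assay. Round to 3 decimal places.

29.199

Per component, A: μ=6.3, E[X²]=79.38; B: μ=1.1, E[X²]=2.42; C: μ=0.9, E[X²]=1.62.
E[X] = 0.55·6.3 + 0.28·1.1 + 0.17·0.9 = 3.926.
E[X²] = 0.55·79.38 + 0.28·2.42 + 0.17·1.62 = 44.612.
Var(X) = E[X²] − (E[X])² = 44.612 − 15.4135 = 29.1985.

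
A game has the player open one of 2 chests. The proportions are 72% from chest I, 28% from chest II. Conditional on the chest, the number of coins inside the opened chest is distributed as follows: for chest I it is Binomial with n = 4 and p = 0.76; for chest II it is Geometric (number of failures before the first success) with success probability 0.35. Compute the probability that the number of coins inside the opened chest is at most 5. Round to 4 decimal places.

0.9789

Conditional on each chest, P(X ≤ 5): I: 1; II: 0.924581.
By total probability, P(X ≤ 5) = 0.72·1 + 0.28·0.924581 = 0.978883.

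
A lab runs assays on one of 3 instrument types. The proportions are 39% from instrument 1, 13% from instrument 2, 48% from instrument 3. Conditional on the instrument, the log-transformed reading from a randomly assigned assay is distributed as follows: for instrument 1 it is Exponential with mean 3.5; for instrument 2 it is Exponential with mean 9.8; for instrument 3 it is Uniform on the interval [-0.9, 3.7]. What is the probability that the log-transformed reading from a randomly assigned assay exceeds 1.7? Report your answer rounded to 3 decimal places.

0.558

Conditional on each instrument, P(X > 1.7): 1: 0.615258; 2: 0.840743; 3: 0.434783.
By total probability, P(X > 1.7) = 0.39·0.615258 + 0.13·0.840743 + 0.48·0.434783 = 0.557943.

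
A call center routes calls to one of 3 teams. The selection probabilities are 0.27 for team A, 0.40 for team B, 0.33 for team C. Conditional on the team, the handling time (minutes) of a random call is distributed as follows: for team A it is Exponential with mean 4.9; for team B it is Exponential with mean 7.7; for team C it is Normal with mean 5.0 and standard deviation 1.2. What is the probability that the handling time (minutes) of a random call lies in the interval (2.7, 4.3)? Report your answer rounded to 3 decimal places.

Conditional on each team, P(2.7 < X < 4.3): A: 0.160561; B: 0.132131; C: 0.252194.
By total probability, P(2.7 < X < 4.3) = 0.27·0.160561 + 0.4·0.132131 + 0.33·0.252194 = 0.179428.

0.179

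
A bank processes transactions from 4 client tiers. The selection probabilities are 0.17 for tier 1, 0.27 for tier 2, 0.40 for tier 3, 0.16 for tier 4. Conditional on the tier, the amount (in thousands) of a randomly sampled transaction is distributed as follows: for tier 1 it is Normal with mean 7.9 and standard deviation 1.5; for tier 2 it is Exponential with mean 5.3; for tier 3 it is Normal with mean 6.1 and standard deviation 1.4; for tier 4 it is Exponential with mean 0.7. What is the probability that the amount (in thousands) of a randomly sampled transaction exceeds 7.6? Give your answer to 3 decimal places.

Conditional on each tier, P(X > 7.6): 1: 0.57926; 2: 0.238363; 3: 0.141988; 4: 1.92665e-05.
By total probability, P(X > 7.6) = 0.17·0.57926 + 0.27·0.238363 + 0.4·0.141988 + 0.16·1.92665e-05 = 0.21963.

0.220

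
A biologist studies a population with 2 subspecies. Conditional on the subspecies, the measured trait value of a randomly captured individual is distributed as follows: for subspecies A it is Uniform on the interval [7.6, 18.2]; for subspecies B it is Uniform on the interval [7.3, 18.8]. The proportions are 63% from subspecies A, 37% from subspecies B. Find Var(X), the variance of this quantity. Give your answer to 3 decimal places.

Per component, A: μ=12.9, E[X²]=175.773; B: μ=13.05, E[X²]=181.323.
E[X] = 0.63·12.9 + 0.37·13.05 = 12.9555.
E[X²] = 0.63·175.773 + 0.37·181.323 = 177.827.
Var(X) = E[X²] − (E[X])² = 177.827 − 167.845 = 9.98185.

9.982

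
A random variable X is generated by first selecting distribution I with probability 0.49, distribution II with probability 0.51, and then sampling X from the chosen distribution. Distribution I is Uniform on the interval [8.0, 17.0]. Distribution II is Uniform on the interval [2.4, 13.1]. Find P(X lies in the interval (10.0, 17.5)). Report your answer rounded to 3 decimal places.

Conditional on each component, P(10.0 < X < 17.5): I: 0.777778; II: 0.28972.
By total probability, P(10.0 < X < 17.5) = 0.49·0.777778 + 0.51·0.28972 = 0.528868.

0.529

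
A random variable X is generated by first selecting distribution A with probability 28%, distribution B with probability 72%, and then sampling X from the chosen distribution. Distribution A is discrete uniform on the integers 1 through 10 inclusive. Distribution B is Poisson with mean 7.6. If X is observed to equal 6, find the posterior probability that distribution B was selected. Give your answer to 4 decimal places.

Likelihoods P(X=6 | ·): A: 0.1; B: 0.13394.
Posterior ∝ prior × likelihood. Numerator for B: 0.72·0.13394 = 0.096437.
Normalizing constant: 0.28·0.1 + 0.72·0.13394 = 0.124437.
P(B | observation) = 0.096437 / 0.124437 = 0.774986.

0.7750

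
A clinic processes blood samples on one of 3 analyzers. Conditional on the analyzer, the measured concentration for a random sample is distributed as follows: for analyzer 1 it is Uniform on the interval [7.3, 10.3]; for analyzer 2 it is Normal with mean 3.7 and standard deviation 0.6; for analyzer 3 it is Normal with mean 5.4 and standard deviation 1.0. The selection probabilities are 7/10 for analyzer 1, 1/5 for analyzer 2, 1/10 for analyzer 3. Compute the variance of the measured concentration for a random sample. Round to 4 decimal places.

Per component, 1: μ=8.8, E[X²]=78.19; 2: μ=3.7, E[X²]=14.05; 3: μ=5.4, E[X²]=30.16.
E[X] = 0.7·8.8 + 0.2·3.7 + 0.1·5.4 = 7.44.
E[X²] = 0.7·78.19 + 0.2·14.05 + 0.1·30.16 = 60.559.
Var(X) = E[X²] − (E[X])² = 60.559 − 55.3536 = 5.2054.

5.2054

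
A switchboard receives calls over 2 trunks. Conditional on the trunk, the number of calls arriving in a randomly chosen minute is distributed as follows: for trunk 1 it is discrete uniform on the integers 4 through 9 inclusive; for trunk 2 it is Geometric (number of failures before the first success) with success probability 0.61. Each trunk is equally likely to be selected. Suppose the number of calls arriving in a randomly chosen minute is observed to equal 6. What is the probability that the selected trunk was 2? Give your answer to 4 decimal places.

Likelihoods P(X=6 | ·): 1: 0.166667; 2: 0.00214643.
Posterior ∝ prior × likelihood. Numerator for 2: 0.5·0.00214643 = 0.00107322.
Normalizing constant: 0.5·0.166667 + 0.5·0.00214643 = 0.0844066.
P(2 | observation) = 0.00107322 / 0.0844066 = 0.0127149.

0.0127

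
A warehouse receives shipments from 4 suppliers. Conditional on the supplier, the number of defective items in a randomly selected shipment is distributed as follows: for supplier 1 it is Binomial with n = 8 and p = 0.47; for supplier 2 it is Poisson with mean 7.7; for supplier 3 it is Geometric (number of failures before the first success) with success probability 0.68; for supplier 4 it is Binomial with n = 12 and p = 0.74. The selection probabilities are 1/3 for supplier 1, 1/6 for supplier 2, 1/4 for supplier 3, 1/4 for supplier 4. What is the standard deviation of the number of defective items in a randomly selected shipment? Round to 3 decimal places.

3.647

Per component, 1: μ=3.76, E[X²]=16.1304; 2: μ=7.7, E[X²]=66.99; 3: μ=0.470588, E[X²]=0.913495; 4: μ=8.88, E[X²]=81.1632.
E[X] = 0.333333·3.76 + 0.166667·7.7 + 0.25·0.470588 + 0.25·8.88 = 4.87431.
E[X²] = 0.333333·16.1304 + 0.166667·66.99 + 0.25·0.913495 + 0.25·81.1632 = 37.061.
Var(X) = E[X²] − (E[X])² = 37.061 − 23.7589 = 13.302.
SD(X) = √13.302 = 3.6472.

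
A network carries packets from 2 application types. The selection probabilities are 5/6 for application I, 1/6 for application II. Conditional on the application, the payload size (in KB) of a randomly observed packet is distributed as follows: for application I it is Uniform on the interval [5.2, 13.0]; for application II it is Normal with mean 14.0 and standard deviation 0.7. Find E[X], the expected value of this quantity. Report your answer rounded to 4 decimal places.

Component means — I: 9.1; II: 14.
E[X] = 0.833333·9.1 + 0.166667·14 = 9.91667.

9.9167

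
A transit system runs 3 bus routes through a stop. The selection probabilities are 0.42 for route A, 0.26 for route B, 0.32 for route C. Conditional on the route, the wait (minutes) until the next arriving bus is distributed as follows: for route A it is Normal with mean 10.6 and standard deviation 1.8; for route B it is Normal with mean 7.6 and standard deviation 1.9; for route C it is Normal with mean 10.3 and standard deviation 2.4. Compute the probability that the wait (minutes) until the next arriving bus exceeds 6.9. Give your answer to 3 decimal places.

Conditional on each route, P(X > 6.9): A: 0.980087; B: 0.64372; C: 0.92171.
By total probability, P(X > 6.9) = 0.42·0.980087 + 0.26·0.64372 + 0.32·0.92171 = 0.873951.

0.874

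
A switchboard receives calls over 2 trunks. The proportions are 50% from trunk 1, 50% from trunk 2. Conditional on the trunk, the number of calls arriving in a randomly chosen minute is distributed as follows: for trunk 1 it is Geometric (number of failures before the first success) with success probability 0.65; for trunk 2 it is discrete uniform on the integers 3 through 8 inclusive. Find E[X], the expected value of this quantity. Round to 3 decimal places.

3.019

Component means — 1: 0.538462; 2: 5.5.
E[X] = 0.5·0.538462 + 0.5·5.5 = 3.01923.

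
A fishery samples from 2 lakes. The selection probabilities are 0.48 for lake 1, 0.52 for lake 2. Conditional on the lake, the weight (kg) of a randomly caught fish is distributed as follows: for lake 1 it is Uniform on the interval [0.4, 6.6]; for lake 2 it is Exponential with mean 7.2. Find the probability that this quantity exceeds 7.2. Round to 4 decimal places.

0.1913

Conditional on each lake, P(X > 7.2): 1: 0; 2: 0.367879.
By total probability, P(X > 7.2) = 0.48·0 + 0.52·0.367879 = 0.191297.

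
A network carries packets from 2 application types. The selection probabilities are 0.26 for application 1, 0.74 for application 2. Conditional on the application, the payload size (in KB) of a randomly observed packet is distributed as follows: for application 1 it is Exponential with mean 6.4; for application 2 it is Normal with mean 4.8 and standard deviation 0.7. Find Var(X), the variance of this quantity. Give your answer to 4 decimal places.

11.5047

Per component, 1: μ=6.4, E[X²]=81.92; 2: μ=4.8, E[X²]=23.53.
E[X] = 0.26·6.4 + 0.74·4.8 = 5.216.
E[X²] = 0.26·81.92 + 0.74·23.53 = 38.7114.
Var(X) = E[X²] − (E[X])² = 38.7114 − 27.2067 = 11.5047.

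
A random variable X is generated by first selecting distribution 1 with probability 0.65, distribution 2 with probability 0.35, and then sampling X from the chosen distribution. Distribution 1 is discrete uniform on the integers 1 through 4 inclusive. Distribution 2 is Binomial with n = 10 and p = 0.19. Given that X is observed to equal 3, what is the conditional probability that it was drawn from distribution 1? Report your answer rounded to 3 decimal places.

Likelihoods P(X=3 | ·): 1: 0.25; 2: 0.188294.
Posterior ∝ prior × likelihood. Numerator for 1: 0.65·0.25 = 0.1625.
Normalizing constant: 0.65·0.25 + 0.35·0.188294 = 0.228403.
P(1 | observation) = 0.1625 / 0.228403 = 0.711462.

0.711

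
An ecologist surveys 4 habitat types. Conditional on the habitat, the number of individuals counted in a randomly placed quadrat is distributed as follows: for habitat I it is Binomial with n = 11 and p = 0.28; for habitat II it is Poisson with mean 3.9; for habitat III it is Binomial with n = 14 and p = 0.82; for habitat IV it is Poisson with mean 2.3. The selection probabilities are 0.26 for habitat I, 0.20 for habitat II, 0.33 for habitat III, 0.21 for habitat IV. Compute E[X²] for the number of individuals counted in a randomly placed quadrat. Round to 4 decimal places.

52.6317

For each component E[X²] = Var + (mean)², giving I: 11.704; II: 19.11; III: 133.857; IV: 7.59.
Overall E[X²] = 0.26·11.704 + 0.2·19.11 + 0.33·133.857 + 0.21·7.59 = 52.6317.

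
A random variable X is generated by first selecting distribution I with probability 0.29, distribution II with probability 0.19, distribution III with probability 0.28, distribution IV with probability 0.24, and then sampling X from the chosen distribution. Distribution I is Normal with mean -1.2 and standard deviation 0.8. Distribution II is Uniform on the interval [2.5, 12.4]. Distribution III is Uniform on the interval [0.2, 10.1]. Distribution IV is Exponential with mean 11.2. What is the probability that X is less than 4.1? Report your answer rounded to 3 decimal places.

Conditional on each component, P(X < 4.1): I: 1; II: 0.161616; III: 0.393939; IV: 0.306547.
By total probability, P(X < 4.1) = 0.29·1 + 0.19·0.161616 + 0.28·0.393939 + 0.24·0.306547 = 0.504581.

0.505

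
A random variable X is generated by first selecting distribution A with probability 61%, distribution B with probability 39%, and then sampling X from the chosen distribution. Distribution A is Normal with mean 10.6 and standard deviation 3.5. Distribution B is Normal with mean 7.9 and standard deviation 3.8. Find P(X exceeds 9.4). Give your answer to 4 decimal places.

Conditional on each component, P(X > 9.4): A: 0.634147; B: 0.346519.
By total probability, P(X > 9.4) = 0.61·0.634147 + 0.39·0.346519 = 0.521972.

0.5220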